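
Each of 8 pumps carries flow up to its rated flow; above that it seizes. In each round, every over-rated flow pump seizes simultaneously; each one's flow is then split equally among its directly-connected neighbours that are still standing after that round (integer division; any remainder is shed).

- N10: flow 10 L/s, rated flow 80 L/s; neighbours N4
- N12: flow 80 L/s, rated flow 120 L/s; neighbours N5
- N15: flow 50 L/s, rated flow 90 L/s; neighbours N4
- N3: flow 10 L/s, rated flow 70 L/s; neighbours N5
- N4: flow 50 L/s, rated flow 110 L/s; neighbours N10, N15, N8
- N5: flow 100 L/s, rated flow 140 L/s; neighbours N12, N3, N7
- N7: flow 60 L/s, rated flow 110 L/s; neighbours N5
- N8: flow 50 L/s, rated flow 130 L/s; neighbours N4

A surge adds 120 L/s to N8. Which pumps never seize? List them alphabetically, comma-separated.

Round 1 — N8 at 170 > 130. N8 seizes.
  N8 sheds 170 L/s to N4: 170 each.
    N4: 50+170 = 220 > 110
Round 2 — N4 seizes.
  N4 sheds 220 L/s to N10, N15: 110 each.
    N10: 10+110 = 120 > 80
    N15: 50+110 = 160 > 90
Round 3 — N10, N15 seize.
  N10 sheds 120 L/s: no online neighbours, lost.
  N15 sheds 160 L/s: no online neighbours, lost.
No further seizures.

N12, N3, N5, N7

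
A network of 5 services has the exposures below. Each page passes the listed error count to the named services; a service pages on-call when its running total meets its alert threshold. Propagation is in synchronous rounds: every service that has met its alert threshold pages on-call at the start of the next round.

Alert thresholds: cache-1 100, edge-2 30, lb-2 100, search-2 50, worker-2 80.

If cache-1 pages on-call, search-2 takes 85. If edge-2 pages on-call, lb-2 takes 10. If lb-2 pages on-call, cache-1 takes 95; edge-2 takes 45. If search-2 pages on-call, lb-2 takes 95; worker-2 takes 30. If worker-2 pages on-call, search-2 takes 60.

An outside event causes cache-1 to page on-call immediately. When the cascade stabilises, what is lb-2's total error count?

Round 1 — cache-1 pages on-call (initial).
  search-2: +85 → 85 ≥ 50
Round 2 — search-2 pages on-call.
  lb-2: +95 → 95 < 100
  worker-2: +30 → 30 < 80
No further pages.

95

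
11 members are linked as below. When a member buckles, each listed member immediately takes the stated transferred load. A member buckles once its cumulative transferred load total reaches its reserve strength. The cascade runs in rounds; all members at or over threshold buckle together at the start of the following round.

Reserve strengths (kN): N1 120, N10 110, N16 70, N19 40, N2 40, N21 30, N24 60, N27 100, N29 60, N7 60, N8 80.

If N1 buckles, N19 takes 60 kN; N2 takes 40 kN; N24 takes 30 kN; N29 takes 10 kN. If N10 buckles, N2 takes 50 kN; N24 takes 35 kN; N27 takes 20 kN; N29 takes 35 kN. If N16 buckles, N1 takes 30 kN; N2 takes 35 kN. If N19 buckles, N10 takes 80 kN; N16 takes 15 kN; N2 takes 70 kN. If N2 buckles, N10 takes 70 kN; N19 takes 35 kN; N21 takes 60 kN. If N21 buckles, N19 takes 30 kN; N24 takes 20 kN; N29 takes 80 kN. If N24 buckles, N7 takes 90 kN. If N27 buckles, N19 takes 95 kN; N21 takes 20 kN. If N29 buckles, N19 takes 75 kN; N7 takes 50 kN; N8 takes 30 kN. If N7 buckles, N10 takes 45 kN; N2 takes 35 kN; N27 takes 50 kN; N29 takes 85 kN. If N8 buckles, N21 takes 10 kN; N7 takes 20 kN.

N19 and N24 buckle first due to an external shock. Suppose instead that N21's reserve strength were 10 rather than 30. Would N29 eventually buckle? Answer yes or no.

yes

With N21's reserve strength at 10:
Round 1 — N19, N24 buckle (initial).
  N10: +80 → 80 < 110
  N16: +15 → 15 < 70
  N2: +70 → 70 ≥ 40
  N7: +90 → 90 ≥ 60
Round 2 — N2, N7 buckle.
  N10: +70+45 → 195 ≥ 110
  N21: +60 → 60 ≥ 10
  N27: +50 → 50 < 100
  N29: +85 → 85 ≥ 60
Round 3 — N10, N21, N29 buckle.
  N27: +20 → 70 < 100
  N8: +30 → 30 < 80
No further bucklings.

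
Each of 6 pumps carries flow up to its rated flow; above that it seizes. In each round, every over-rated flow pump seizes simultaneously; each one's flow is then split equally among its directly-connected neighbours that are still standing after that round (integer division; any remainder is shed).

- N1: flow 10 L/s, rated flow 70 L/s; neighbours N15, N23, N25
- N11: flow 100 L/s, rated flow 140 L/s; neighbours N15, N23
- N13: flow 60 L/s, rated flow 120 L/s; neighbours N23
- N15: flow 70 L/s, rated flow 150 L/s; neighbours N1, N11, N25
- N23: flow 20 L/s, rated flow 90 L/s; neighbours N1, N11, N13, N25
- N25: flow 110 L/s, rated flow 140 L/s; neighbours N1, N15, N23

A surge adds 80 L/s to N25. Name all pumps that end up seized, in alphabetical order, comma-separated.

Round 1 — N25 at 190 > 140. N25 seizes.
  N25 sheds 190 L/s to N1, N15, N23: 63 each (1 lost).
    N1: 10+63 = 73 > 70
    N15: 70+63 = 133 ≤ 150
    N23: 20+63 = 83 ≤ 90
Round 2 — N1 seizes.
  N1 sheds 73 L/s to N15, N23: 36 each (1 lost).
    N15: 133+36 = 169 > 150
    N23: 83+36 = 119 > 90
Round 3 — N15, N23 seize.
  N15 sheds 169 L/s to N11: 169 each.
    N11: 100+169 = 269 > 140
  N23 sheds 119 L/s to N11, N13: 59 each (1 lost).
    N11: 269+59 = 328 > 140
    N13: 60+59 = 119 ≤ 120
Round 4 — N11 seizes.
  N11 sheds 328 L/s: no online neighbours, lost.
No further seizures.

N1, N11, N15, N23, N25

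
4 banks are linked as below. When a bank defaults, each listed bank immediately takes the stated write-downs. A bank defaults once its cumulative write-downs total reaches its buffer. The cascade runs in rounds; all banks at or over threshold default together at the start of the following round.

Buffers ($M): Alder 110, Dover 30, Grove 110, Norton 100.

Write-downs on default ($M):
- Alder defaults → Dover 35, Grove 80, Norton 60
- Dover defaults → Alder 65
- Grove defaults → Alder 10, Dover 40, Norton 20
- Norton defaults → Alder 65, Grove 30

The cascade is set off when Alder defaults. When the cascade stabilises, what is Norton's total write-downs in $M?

60

Round 1 — Alder defaults (initial).
  Dover: +35 → 35 ≥ 30
  Grove: +80 → 80 < 110
  Norton: +60 → 60 < 100
Round 2 — Dover defaults.
No further defaults.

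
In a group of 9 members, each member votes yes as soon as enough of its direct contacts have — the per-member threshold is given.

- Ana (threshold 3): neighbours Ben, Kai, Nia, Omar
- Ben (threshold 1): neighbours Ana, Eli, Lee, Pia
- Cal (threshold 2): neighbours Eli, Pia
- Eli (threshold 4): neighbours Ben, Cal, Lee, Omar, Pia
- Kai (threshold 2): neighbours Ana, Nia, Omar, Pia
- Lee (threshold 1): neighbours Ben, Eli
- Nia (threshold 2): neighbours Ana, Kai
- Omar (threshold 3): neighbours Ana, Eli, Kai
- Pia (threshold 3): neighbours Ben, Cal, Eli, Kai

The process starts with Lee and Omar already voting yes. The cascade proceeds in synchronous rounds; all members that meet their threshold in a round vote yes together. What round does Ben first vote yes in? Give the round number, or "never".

Round 1 — Lee, Omar vote yes (initial).
Round 2 — checking thresholds:
  Ana: 1 of 4 neighbours < 3, not yet.
  Ben: 1 of 4 neighbours ≥ 1, votes yes.
  Eli: 2 of 5 neighbours < 4, not yet.
  Kai: 1 of 4 neighbours < 2, not yet.
Round 3 — no new yes votes; cascade stops.

2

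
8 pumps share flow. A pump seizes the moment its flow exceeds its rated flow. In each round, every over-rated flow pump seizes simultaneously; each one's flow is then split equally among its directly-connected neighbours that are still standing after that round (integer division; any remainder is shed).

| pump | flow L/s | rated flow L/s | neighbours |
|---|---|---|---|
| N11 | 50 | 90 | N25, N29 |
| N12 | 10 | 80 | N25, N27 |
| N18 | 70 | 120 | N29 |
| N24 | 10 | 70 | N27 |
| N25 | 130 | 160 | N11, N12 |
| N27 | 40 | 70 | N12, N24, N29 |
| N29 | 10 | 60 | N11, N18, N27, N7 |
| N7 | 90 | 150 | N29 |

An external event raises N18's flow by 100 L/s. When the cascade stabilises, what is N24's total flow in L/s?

Round 1 — N18 at 170 > 120. N18 seizes.
  N18 sheds 170 L/s to N29: 170 each.
    N29: 10+170 = 180 > 60
Round 2 — N29 seizes.
  N29 sheds 180 L/s to N11, N27, N7: 60 each.
    N11: 50+60 = 110 > 90
    N27: 40+60 = 100 > 70
    N7: 90+60 = 150 ≤ 150
Round 3 — N11, N27 seize.
  N11 sheds 110 L/s to N25: 110 each.
    N25: 130+110 = 240 > 160
  N27 sheds 100 L/s to N12, N24: 50 each.
    N12: 10+50 = 60 ≤ 80
    N24: 10+50 = 60 ≤ 70
Round 4 — N25 seizes.
  N25 sheds 240 L/s to N12: 240 each.
    N12: 60+240 = 300 > 80
Round 5 — N12 seizes.
  N12 sheds 300 L/s: no online neighbours, lost.
No further seizures.

60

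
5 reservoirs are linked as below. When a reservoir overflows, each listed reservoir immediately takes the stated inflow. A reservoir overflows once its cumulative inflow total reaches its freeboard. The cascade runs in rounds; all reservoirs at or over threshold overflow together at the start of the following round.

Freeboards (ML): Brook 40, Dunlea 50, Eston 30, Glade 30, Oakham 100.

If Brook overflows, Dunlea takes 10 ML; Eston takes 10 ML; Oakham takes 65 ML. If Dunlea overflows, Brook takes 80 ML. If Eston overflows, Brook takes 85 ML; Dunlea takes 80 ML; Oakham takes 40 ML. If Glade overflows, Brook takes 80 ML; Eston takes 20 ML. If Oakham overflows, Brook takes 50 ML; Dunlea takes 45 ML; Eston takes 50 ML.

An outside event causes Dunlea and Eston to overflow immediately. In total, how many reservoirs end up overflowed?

Round 1 — Dunlea, Eston overflow (initial).
  Brook: +80+85 → 165 ≥ 40
  Oakham: +40 → 40 < 100
Round 2 — Brook overflows.
  Oakham: +65 → 105 ≥ 100
Round 3 — Oakham overflows.
No further overflows.

4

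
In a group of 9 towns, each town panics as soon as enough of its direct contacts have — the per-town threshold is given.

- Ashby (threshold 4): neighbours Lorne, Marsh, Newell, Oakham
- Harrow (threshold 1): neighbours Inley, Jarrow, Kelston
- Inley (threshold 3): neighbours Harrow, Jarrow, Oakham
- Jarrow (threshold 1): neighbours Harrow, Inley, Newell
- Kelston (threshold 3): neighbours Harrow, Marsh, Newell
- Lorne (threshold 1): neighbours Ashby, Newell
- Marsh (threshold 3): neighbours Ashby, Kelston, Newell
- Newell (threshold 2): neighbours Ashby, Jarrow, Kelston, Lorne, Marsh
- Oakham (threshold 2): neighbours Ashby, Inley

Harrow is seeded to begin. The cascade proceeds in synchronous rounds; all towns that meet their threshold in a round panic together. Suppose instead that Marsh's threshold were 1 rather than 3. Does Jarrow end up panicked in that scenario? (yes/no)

yes

With Marsh's threshold at 1:
Round 1 — Harrow panics (initial).
Round 2 — checking thresholds:
  Inley: 1 of 3 neighbours < 3, not yet.
  Jarrow: 1 of 3 neighbours ≥ 1, panics.
  Kelston: 1 of 3 neighbours < 3, not yet.
Round 3 — no new panics; cascade stops.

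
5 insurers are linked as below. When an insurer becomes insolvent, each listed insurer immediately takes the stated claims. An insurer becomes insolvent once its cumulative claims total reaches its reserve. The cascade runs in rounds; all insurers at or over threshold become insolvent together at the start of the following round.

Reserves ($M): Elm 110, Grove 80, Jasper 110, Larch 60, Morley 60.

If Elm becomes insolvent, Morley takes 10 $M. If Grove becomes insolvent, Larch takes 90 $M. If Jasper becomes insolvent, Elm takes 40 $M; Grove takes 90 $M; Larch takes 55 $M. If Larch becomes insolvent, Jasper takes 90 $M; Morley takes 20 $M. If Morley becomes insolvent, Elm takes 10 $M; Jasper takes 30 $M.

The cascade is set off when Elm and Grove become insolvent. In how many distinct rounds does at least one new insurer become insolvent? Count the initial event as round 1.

2

Round 1 — Elm, Grove become insolvent (initial).
  Larch: +90 → 90 ≥ 60
  Morley: +10 → 10 < 60
Round 2 — Larch becomes insolvent.
  Jasper: +90 → 90 < 110
  Morley: +20 → 30 < 60
No further insolvencies.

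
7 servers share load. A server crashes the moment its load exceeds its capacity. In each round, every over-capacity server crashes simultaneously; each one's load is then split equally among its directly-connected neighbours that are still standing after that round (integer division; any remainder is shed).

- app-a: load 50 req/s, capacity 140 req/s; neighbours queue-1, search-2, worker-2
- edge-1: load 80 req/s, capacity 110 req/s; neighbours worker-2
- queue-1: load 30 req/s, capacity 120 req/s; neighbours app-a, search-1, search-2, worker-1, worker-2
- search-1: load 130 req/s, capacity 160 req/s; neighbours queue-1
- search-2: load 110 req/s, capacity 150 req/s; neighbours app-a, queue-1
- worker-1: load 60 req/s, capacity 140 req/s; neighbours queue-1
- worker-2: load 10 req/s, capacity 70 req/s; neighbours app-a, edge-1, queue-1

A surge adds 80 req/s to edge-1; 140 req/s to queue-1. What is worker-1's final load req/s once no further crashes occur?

94

Round 1 — edge-1 at 160 > 110; queue-1 at 170 > 120. edge-1, queue-1 crash.
  edge-1 sheds 160 req/s to worker-2: 160 each.
    worker-2: 10+160 = 170 > 70
  queue-1 sheds 170 req/s to app-a, search-1, search-2, worker-1, worker-2: 34 each.
    app-a: 50+34 = 84 ≤ 140
    search-1: 130+34 = 164 > 160
    search-2: 110+34 = 144 ≤ 150
    worker-1: 60+34 = 94 ≤ 140
    worker-2: 170+34 = 204 > 70
Round 2 — search-1, worker-2 crash.
  search-1 sheds 164 req/s: no online neighbours, lost.
  worker-2 sheds 204 req/s to app-a: 204 each.
    app-a: 84+204 = 288 > 140
Round 3 — app-a crashes.
  app-a sheds 288 req/s to search-2: 288 each.
    search-2: 144+288 = 432 > 150
Round 4 — search-2 crashes.
  search-2 sheds 432 req/s: no online neighbours, lost.
No further crashes.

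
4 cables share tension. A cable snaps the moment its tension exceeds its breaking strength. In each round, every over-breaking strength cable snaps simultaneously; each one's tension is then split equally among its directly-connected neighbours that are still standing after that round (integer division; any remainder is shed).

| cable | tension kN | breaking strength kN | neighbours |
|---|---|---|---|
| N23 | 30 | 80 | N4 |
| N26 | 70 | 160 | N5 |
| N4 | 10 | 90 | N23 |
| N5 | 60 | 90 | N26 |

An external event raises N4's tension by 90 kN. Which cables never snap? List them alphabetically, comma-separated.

N26, N5

Round 1 — N4 at 100 > 90. N4 snaps.
  N4 sheds 100 kN to N23: 100 each.
    N23: 30+100 = 130 > 80
Round 2 — N23 snaps.
  N23 sheds 130 kN: no online neighbours, lost.
No further breaks.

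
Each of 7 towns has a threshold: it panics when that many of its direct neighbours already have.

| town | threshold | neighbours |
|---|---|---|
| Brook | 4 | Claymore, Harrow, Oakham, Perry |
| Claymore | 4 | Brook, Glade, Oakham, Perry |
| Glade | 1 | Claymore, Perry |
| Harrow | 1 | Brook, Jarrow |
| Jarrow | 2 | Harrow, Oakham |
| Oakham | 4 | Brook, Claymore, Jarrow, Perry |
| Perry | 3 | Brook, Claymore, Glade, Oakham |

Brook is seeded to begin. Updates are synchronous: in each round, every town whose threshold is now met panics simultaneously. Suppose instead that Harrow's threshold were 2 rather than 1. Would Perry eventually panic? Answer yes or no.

With Harrow's threshold at 2:
Round 1 — Brook panics (initial).
Round 2 — no new panics; cascade stops.

no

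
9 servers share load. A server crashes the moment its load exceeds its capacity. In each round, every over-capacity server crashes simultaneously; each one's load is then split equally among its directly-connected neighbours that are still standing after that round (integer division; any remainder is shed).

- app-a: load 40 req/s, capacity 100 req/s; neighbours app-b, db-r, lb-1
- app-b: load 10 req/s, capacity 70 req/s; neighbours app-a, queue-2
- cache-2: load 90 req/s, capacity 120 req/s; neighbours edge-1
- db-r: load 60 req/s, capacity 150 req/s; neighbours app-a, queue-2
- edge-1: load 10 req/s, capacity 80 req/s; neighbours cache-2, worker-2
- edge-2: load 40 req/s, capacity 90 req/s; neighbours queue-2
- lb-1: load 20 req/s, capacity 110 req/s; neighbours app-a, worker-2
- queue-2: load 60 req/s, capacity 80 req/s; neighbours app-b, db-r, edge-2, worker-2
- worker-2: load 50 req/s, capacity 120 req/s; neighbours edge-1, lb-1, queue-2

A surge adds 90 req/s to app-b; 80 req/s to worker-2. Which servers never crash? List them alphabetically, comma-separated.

app-a, cache-2, db-r, edge-1, lb-1

Round 1 — app-b at 100 > 70; worker-2 at 130 > 120. app-b, worker-2 crash.
  app-b sheds 100 req/s to app-a, queue-2: 50 each.
    app-a: 40+50 = 90 ≤ 100
    queue-2: 60+50 = 110 > 80
  worker-2 sheds 130 req/s to edge-1, lb-1, queue-2: 43 each (1 lost).
    edge-1: 10+43 = 53 ≤ 80
    lb-1: 20+43 = 63 ≤ 110
    queue-2: 110+43 = 153 > 80
Round 2 — queue-2 crashes.
  queue-2 sheds 153 req/s to db-r, edge-2: 76 each (1 lost).
    db-r: 60+76 = 136 ≤ 150
    edge-2: 40+76 = 116 > 90
Round 3 — edge-2 crashes.
  edge-2 sheds 116 req/s: no online neighbours, lost.
No further crashes.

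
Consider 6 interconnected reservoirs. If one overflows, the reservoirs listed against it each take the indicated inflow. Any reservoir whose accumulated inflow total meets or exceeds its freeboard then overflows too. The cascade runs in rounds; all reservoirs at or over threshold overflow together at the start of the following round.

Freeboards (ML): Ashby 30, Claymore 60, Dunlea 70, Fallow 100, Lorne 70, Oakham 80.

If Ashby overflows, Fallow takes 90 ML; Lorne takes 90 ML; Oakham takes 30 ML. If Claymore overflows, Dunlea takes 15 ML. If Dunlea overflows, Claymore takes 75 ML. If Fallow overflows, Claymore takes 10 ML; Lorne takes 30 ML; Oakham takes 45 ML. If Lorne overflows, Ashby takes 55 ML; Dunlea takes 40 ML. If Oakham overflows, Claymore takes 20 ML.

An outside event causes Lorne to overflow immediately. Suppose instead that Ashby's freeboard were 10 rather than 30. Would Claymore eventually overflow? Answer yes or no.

With Ashby's freeboard at 10:
Round 1 — Lorne overflows (initial).
  Ashby: +55 → 55 ≥ 10
  Dunlea: +40 → 40 < 70
Round 2 — Ashby overflows.
  Fallow: +90 → 90 < 100
  Oakham: +30 → 30 < 80
No further overflows.

no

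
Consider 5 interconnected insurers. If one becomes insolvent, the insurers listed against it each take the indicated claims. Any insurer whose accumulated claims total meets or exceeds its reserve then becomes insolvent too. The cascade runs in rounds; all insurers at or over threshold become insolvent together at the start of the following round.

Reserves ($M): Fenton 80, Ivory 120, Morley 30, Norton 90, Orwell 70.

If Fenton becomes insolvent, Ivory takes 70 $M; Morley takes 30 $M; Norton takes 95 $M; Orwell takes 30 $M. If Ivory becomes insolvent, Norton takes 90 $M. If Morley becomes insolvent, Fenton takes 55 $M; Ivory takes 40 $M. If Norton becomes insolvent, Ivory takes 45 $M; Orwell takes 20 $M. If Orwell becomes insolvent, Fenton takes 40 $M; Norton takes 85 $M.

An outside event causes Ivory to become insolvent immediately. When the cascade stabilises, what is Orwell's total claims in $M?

Round 1 — Ivory becomes insolvent (initial).
  Norton: +90 → 90 ≥ 90
Round 2 — Norton becomes insolvent.
  Orwell: +20 → 20 < 70
No further insolvencies.

20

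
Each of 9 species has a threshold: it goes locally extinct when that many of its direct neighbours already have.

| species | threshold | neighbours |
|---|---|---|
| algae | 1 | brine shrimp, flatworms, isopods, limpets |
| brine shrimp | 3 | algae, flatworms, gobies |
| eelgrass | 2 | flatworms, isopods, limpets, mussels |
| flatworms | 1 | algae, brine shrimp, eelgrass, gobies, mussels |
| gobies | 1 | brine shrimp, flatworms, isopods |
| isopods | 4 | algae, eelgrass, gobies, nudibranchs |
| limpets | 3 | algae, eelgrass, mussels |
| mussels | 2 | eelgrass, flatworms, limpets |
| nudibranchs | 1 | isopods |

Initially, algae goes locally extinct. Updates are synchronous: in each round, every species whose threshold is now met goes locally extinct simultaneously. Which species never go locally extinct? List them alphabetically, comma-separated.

Round 1 — algae goes locally extinct (initial).
Round 2 — checking thresholds:
  brine shrimp: 1 of 3 neighbours < 3, below threshold.
  flatworms: 1 of 5 neighbours ≥ 1, goes locally extinct.
  isopods: 1 of 4 neighbours < 4, below threshold.
  limpets: 1 of 3 neighbours < 3, below threshold.
Round 3 — checking thresholds:
  brine shrimp: 2 of 3 neighbours < 3, below threshold.
  eelgrass: 1 of 4 neighbours < 2, below threshold.
  gobies: 1 of 3 neighbours ≥ 1, goes locally extinct.
  isopods: 1 of 4 neighbours < 4, below threshold.
  limpets: 1 of 3 neighbours < 3, below threshold.
  mussels: 1 of 3 neighbours < 2, below threshold.
Round 4 — checking thresholds:
  brine shrimp: 3 of 3 neighbours ≥ 3, goes locally extinct.
  eelgrass: 1 of 4 neighbours < 2, below threshold.
  isopods: 2 of 4 neighbours < 4, below threshold.
  limpets: 1 of 3 neighbours < 3, below threshold.
  mussels: 1 of 3 neighbours < 2, below threshold.
Round 5 — no new extinctions; cascade stops.

eelgrass, isopods, limpets, mussels, nudibranchs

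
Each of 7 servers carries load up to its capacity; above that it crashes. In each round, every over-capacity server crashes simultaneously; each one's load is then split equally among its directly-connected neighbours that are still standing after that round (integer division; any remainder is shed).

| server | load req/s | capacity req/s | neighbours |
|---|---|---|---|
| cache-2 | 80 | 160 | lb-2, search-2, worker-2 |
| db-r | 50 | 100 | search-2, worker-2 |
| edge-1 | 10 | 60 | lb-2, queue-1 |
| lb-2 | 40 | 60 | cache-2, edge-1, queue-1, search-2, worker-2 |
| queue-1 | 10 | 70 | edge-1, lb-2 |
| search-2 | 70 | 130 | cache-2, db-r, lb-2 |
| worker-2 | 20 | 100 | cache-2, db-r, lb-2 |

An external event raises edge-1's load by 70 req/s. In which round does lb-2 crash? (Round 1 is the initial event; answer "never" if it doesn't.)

2

Round 1 — edge-1 at 80 > 60. edge-1 crashes.
  edge-1 sheds 80 req/s to lb-2, queue-1: 40 each.
    lb-2: 40+40 = 80 > 60
    queue-1: 10+40 = 50 ≤ 70
Round 2 — lb-2 crashes.
  lb-2 sheds 80 req/s to cache-2, queue-1, search-2, worker-2: 20 each.
    cache-2: 80+20 = 100 ≤ 160
    queue-1: 50+20 = 70 ≤ 70
    search-2: 70+20 = 90 ≤ 130
    worker-2: 20+20 = 40 ≤ 100
No further crashes.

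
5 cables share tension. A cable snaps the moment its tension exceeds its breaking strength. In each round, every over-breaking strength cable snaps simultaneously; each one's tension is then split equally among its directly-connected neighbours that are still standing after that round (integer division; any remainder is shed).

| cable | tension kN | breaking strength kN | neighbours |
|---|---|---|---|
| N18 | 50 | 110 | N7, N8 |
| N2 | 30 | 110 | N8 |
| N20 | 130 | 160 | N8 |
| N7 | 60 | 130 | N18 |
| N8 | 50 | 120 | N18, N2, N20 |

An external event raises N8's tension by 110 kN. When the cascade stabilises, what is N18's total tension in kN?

103

Round 1 — N8 at 160 > 120. N8 snaps.
  N8 sheds 160 kN to N18, N2, N20: 53 each (1 lost).
    N18: 50+53 = 103 ≤ 110
    N2: 30+53 = 83 ≤ 110
    N20: 130+53 = 183 > 160
Round 2 — N20 snaps.
  N20 sheds 183 kN: no online neighbours, lost.
No further breaks.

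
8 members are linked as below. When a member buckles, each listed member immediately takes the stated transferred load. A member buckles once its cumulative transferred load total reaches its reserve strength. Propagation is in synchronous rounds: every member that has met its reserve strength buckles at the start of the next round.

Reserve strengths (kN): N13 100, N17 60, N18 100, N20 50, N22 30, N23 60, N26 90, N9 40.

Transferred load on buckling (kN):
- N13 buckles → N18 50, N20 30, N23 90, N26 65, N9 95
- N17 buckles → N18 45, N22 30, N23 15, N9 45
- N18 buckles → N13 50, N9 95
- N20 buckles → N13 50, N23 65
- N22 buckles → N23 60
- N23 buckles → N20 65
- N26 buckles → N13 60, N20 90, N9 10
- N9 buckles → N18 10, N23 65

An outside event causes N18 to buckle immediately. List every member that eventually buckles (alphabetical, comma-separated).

N13, N18, N20, N23, N9

Round 1 — N18 buckles (initial).
  N13: +50 → 50 < 100
  N9: +95 → 95 ≥ 40
Round 2 — N9 buckles.
  N23: +65 → 65 ≥ 60
Round 3 — N23 buckles.
  N20: +65 → 65 ≥ 50
Round 4 — N20 buckles.
  N13: +50 → 100 ≥ 100
Round 5 — N13 buckles.
  N26: +65 → 65 < 90
No further bucklings.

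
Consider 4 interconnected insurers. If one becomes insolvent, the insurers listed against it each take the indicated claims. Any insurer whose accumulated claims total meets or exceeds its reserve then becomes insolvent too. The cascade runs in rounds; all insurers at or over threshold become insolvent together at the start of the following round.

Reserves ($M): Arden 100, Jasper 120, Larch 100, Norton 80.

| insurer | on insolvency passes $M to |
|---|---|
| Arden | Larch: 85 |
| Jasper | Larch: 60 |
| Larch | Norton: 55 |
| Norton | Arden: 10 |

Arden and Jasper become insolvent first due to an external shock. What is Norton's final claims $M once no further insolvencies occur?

Round 1 — Arden, Jasper become insolvent (initial).
  Larch: +85+60 → 145 ≥ 100
Round 2 — Larch becomes insolvent.
  Norton: +55 → 55 < 80
No further insolvencies.

55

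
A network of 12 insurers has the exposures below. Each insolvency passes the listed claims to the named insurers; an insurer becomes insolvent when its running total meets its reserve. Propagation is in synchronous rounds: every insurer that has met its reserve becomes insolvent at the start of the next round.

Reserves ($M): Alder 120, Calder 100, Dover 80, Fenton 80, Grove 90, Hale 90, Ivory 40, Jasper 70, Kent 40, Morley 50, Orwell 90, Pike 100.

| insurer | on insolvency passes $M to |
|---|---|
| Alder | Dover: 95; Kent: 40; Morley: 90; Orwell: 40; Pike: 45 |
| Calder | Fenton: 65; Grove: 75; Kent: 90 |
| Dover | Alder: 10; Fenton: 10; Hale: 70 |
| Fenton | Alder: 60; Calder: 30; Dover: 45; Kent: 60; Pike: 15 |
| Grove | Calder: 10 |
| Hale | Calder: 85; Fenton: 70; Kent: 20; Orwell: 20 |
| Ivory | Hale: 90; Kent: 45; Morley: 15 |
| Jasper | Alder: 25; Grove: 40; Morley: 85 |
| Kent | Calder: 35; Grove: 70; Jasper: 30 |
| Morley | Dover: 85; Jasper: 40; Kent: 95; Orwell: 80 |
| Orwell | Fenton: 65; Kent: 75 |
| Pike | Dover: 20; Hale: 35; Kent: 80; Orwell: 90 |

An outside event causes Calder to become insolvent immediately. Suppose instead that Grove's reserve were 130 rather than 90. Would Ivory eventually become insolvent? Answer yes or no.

no

With Grove's reserve at 130:
Round 1 — Calder becomes insolvent (initial).
  Fenton: +65 → 65 < 80
  Grove: +75 → 75 < 130
  Kent: +90 → 90 ≥ 40
Round 2 — Kent becomes insolvent.
  Grove: +70 → 145 ≥ 130
  Jasper: +30 → 30 < 70
Round 3 — Grove becomes insolvent.
No further insolvencies.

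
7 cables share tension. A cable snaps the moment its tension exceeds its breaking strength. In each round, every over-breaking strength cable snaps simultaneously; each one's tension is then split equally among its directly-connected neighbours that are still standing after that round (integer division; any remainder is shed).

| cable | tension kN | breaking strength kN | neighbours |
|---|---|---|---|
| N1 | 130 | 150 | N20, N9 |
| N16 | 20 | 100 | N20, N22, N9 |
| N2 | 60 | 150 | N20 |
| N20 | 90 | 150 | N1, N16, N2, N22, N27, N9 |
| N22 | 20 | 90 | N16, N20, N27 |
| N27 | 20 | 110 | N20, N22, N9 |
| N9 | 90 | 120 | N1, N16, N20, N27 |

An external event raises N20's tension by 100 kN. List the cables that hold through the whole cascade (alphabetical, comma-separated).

N2

Round 1 — N20 at 190 > 150. N20 snaps.
  N20 sheds 190 kN to N1, N16, N2, N22, N27, N9: 31 each (4 lost).
    N1: 130+31 = 161 > 150
    N16: 20+31 = 51 ≤ 100
    N2: 60+31 = 91 ≤ 150
    N22: 20+31 = 51 ≤ 90
    N27: 20+31 = 51 ≤ 110
    N9: 90+31 = 121 > 120
Round 2 — N1, N9 snap.
  N1 sheds 161 kN: no online neighbours, lost.
  N9 sheds 121 kN to N16, N27: 60 each (1 lost).
    N16: 51+60 = 111 > 100
    N27: 51+60 = 111 > 110
Round 3 — N16, N27 snap.
  N16 sheds 111 kN to N22: 111 each.
    N22: 51+111 = 162 > 90
  N27 sheds 111 kN to N22: 111 each.
    N22: 162+111 = 273 > 90
Round 4 — N22 snaps.
  N22 sheds 273 kN: no online neighbours, lost.
No further breaks.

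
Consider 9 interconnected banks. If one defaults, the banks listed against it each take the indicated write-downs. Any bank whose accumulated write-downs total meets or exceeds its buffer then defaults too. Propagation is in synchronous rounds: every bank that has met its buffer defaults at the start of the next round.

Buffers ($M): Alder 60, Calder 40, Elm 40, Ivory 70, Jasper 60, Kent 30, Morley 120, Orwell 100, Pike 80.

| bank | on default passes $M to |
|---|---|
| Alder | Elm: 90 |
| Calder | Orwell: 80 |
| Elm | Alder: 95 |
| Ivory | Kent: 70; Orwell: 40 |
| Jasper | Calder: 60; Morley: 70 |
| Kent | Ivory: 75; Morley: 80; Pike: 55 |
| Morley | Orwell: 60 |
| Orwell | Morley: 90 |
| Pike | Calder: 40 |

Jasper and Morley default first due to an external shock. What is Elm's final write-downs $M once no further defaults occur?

0

Round 1 — Jasper, Morley default (initial).
  Calder: +60 → 60 ≥ 40
  Orwell: +60 → 60 < 100
Round 2 — Calder defaults.
  Orwell: +80 → 140 ≥ 100
Round 3 — Orwell defaults.
No further defaults.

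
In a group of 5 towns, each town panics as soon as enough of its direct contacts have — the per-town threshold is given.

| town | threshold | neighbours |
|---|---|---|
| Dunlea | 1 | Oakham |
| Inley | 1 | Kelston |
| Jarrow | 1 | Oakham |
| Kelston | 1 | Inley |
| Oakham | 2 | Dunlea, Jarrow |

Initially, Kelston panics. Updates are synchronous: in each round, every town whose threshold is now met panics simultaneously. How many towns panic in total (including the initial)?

Round 1 — Kelston panics (initial).
Round 2 — checking thresholds:
  Inley: 1 of 1 neighbours ≥ 1, panics.
Round 3 — no new panics; cascade stops.

2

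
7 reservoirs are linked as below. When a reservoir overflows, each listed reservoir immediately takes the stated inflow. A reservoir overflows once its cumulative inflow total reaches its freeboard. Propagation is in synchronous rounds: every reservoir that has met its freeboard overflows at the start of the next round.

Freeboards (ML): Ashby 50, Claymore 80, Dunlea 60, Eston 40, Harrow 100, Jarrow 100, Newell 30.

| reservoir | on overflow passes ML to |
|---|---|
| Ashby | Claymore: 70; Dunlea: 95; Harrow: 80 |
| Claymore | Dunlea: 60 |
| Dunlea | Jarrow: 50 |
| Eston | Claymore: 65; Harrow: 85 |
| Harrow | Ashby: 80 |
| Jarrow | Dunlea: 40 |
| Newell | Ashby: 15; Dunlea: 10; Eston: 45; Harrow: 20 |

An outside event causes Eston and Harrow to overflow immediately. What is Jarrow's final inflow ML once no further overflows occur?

50

Round 1 — Eston, Harrow overflow (initial).
  Ashby: +80 → 80 ≥ 50
  Claymore: +65 → 65 < 80
Round 2 — Ashby overflows.
  Claymore: +70 → 135 ≥ 80
  Dunlea: +95 → 95 ≥ 60
Round 3 — Claymore, Dunlea overflow.
  Jarrow: +50 → 50 < 100
No further overflows.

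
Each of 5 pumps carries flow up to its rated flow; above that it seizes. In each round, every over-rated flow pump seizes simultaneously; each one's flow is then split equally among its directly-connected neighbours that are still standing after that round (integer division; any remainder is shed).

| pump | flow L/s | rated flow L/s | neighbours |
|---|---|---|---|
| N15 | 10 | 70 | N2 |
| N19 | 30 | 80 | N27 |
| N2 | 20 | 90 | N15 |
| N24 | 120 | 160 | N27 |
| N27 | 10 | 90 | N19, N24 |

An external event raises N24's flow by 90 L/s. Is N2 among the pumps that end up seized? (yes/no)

no

Round 1 — N24 at 210 > 160. N24 seizes.
  N24 sheds 210 L/s to N27: 210 each.
    N27: 10+210 = 220 > 90
Round 2 — N27 seizes.
  N27 sheds 220 L/s to N19: 220 each.
    N19: 30+220 = 250 > 80
Round 3 — N19 seizes.
  N19 sheds 250 L/s: no online neighbours, lost.
No further seizures.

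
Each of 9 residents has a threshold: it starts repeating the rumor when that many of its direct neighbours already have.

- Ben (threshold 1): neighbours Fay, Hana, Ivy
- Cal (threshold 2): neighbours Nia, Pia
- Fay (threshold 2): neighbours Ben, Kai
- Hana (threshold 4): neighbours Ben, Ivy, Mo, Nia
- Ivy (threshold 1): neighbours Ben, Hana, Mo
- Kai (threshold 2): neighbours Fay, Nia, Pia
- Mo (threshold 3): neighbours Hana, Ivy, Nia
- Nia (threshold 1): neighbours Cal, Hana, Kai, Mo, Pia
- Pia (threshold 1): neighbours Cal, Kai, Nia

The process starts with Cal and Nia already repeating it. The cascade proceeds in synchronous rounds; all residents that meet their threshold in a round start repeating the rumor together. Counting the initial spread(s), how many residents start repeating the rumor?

Round 1 — Cal, Nia start repeating the rumor (initial).
Round 2 — checking thresholds:
  Hana: 1 of 4 neighbours < 4, below threshold.
  Kai: 1 of 3 neighbours < 2, below threshold.
  Mo: 1 of 3 neighbours < 3, below threshold.
  Pia: 2 of 3 neighbours ≥ 1, starts repeating the rumor.
Round 3 — checking thresholds:
  Hana: 1 of 4 neighbours < 4, below threshold.
  Kai: 2 of 3 neighbours ≥ 2, starts repeating the rumor.
  Mo: 1 of 3 neighbours < 3, below threshold.
Round 4 — no new spreads; cascade stops.

4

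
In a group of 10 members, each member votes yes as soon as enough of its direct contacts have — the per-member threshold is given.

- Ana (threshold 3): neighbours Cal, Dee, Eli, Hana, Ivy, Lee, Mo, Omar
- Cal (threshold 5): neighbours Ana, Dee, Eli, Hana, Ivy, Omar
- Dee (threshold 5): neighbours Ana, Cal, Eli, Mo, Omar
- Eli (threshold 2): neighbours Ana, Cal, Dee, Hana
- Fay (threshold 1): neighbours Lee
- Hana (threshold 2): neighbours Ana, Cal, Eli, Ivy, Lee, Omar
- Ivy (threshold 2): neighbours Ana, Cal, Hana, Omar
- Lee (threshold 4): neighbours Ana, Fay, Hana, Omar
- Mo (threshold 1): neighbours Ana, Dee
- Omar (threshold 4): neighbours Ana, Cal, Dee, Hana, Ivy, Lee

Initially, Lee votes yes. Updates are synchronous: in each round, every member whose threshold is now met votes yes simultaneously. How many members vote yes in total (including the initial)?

Round 1 — Lee votes yes (initial).
Round 2 — checking thresholds:
  Ana: 1 of 8 neighbours < 3, below threshold.
  Fay: 1 of 1 neighbours ≥ 1, votes yes.
  Hana: 1 of 6 neighbours < 2, below threshold.
  Omar: 1 of 6 neighbours < 4, below threshold.
Round 3 — no new yes votes; cascade stops.

2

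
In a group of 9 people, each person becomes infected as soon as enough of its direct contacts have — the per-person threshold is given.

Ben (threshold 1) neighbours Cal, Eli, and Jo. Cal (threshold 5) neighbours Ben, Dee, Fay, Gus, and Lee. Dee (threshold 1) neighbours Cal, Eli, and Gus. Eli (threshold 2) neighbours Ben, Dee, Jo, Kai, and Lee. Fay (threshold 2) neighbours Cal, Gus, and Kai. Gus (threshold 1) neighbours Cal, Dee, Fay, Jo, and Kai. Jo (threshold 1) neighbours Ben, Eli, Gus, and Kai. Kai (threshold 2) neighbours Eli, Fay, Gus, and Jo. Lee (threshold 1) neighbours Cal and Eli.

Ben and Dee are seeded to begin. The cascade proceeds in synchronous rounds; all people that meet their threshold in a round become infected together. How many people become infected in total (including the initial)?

9

Round 1 — Ben, Dee become infected (initial).
Round 2 — checking thresholds:
  Cal: 2 of 5 neighbours < 5, not yet.
  Eli: 2 of 5 neighbours ≥ 2, becomes infected.
  Gus: 1 of 5 neighbours ≥ 1, becomes infected.
  Jo: 1 of 4 neighbours ≥ 1, becomes infected.
Round 3 — checking thresholds:
  Cal: 3 of 5 neighbours < 5, not yet.
  Fay: 1 of 3 neighbours < 2, not yet.
  Kai: 3 of 4 neighbours ≥ 2, becomes infected.
  Lee: 1 of 2 neighbours ≥ 1, becomes infected.
Round 4 — checking thresholds:
  Cal: 4 of 5 neighbours < 5, not yet.
  Fay: 2 of 3 neighbours ≥ 2, becomes infected.
Round 5 — checking thresholds:
  Cal: 5 of 5 neighbours ≥ 5, becomes infected.
Round 6 — no new infections; cascade stops.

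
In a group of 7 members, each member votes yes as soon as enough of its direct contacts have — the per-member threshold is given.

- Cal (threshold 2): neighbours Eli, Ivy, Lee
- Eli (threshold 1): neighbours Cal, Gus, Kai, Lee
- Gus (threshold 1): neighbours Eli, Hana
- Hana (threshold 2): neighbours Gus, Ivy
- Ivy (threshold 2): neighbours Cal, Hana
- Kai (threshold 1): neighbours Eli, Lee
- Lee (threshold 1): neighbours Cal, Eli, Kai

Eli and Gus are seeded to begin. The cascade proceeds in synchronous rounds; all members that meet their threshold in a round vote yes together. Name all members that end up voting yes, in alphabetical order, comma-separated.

Round 1 — Eli, Gus vote yes (initial).
Round 2 — checking thresholds:
  Cal: 1 of 3 neighbours < 2, not yet.
  Hana: 1 of 2 neighbours < 2, not yet.
  Kai: 1 of 2 neighbours ≥ 1, votes yes.
  Lee: 1 of 3 neighbours ≥ 1, votes yes.
Round 3 — checking thresholds:
  Cal: 2 of 3 neighbours ≥ 2, votes yes.
  Hana: 1 of 2 neighbours < 2, not yet.
Round 4 — no new yes votes; cascade stops.

Cal, Eli, Gus, Kai, Lee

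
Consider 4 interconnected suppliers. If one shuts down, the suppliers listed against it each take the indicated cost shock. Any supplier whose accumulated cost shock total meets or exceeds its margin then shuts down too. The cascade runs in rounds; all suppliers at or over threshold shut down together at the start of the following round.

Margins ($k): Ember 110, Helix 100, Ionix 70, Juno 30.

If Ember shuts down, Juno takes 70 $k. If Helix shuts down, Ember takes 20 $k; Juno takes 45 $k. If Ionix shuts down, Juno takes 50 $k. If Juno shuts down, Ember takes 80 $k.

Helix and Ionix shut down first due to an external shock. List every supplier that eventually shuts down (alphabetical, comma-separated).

Helix, Ionix, Juno

Round 1 — Helix, Ionix shut down (initial).
  Ember: +20 → 20 < 110
  Juno: +45+50 → 95 ≥ 30
Round 2 — Juno shuts down.
  Ember: +80 → 100 < 110
No further shutdowns.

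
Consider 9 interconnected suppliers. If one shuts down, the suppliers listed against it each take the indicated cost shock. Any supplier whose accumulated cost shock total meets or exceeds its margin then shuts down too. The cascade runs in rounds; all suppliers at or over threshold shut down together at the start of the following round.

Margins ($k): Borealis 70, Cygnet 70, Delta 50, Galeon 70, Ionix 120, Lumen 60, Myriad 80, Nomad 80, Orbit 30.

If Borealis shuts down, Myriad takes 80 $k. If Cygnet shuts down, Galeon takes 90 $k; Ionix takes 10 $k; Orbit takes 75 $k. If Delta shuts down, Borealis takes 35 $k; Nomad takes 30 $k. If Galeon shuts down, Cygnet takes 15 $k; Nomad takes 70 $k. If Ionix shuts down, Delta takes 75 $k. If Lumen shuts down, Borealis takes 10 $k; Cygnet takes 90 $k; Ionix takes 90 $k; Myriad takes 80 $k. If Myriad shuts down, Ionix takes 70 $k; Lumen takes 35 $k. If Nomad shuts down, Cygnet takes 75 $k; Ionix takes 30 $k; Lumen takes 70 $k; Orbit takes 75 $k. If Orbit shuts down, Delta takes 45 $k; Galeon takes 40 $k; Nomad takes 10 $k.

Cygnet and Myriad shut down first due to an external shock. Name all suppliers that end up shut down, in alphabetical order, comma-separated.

Cygnet, Delta, Galeon, Ionix, Lumen, Myriad, Nomad, Orbit

Round 1 — Cygnet, Myriad shut down (initial).
  Galeon: +90 → 90 ≥ 70
  Ionix: +10+70 → 80 < 120
  Lumen: +35 → 35 < 60
  Orbit: +75 → 75 ≥ 30
Round 2 — Galeon, Orbit shut down.
  Delta: +45 → 45 < 50
  Nomad: +70+10 → 80 ≥ 80
Round 3 — Nomad shuts down.
  Ionix: +30 → 110 < 120
  Lumen: +70 → 105 ≥ 60
Round 4 — Lumen shuts down.
  Borealis: +10 → 10 < 70
  Ionix: +90 → 200 ≥ 120
Round 5 — Ionix shuts down.
  Delta: +75 → 120 ≥ 50
Round 6 — Delta shuts down.
  Borealis: +35 → 45 < 70
No further shutdowns.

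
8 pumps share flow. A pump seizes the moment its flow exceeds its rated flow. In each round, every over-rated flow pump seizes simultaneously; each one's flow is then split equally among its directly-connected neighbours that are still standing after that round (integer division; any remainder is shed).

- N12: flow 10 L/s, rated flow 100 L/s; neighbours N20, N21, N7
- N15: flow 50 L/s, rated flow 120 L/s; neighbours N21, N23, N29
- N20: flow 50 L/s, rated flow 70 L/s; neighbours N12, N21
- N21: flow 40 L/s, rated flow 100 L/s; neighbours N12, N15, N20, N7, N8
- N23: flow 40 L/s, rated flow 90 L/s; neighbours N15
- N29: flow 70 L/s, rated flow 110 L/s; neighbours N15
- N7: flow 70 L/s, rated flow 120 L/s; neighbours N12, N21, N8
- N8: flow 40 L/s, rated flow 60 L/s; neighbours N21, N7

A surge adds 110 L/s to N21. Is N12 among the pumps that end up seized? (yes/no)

yes

Round 1 — N21 at 150 > 100. N21 seizes.
  N21 sheds 150 L/s to N12, N15, N20, N7, N8: 30 each.
    N12: 10+30 = 40 ≤ 100
    N15: 50+30 = 80 ≤ 120
    N20: 50+30 = 80 > 70
    N7: 70+30 = 100 ≤ 120
    N8: 40+30 = 70 > 60
Round 2 — N20, N8 seize.
  N20 sheds 80 L/s to N12: 80 each.
    N12: 40+80 = 120 > 100
  N8 sheds 70 L/s to N7: 70 each.
    N7: 100+70 = 170 > 120
Round 3 — N12, N7 seize.
  N12 sheds 120 L/s: no online neighbours, lost.
  N7 sheds 170 L/s: no online neighbours, lost.
No further seizures.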